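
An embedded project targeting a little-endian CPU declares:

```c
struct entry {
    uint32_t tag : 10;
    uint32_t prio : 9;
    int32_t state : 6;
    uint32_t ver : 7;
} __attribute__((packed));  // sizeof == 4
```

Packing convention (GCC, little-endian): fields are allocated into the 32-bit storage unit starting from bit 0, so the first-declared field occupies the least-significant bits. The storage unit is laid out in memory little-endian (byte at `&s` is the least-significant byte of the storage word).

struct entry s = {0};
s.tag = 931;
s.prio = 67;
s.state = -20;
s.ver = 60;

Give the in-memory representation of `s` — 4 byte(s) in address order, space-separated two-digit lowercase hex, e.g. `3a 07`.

a3 0f 61 79

tag:10 = 931 → 0x3a3 << 0 → word 0x000003a3
prio:9 = 67 → 0x43 << 10 → word 0x00010fa3
state:6 = -20 → 0x2c << 19 → word 0x01610fa3
ver:7 = 60 → 0x3c << 25 → word 0x79610fa3
word = 0x79610fa3 → little-endian bytes:
  [0]=0xa3  [1]=0x0f  [2]=0x61  [3]=0x79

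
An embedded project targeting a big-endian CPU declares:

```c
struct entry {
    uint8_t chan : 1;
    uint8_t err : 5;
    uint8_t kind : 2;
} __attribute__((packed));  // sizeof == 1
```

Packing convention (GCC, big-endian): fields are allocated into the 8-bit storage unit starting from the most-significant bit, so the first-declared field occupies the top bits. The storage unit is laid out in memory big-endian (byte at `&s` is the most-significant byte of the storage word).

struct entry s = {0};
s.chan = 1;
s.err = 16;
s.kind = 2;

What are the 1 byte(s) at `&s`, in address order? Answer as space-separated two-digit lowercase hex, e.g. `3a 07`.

c2

chan:1 = 1 → 0x1 << 7 → word 0x80
err:5 = 16 → 0x10 << 2 → word 0xc0
kind:2 = 2 → 0x2 << 0 → word 0xc2
word = 0xc2 → big-endian bytes:
  [0]=0xc2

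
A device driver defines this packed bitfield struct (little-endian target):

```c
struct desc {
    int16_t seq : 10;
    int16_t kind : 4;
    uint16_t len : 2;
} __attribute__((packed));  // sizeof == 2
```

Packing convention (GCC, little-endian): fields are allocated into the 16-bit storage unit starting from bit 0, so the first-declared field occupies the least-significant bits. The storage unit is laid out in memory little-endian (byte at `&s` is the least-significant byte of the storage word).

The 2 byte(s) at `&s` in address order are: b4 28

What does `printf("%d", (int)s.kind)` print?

-6

[0]=0xb4 [1]=0x28 (little-endian) → word 0x28b4
seq [0+:10] = (word>>0) & 0x3ff = 180
kind [10+:4] = (word>>10) & 0xf = 10  ←
len [14+:2] = (word>>14) & 0x3 = 0
kind signed 4b, MSB=1: 10 - 16 = -6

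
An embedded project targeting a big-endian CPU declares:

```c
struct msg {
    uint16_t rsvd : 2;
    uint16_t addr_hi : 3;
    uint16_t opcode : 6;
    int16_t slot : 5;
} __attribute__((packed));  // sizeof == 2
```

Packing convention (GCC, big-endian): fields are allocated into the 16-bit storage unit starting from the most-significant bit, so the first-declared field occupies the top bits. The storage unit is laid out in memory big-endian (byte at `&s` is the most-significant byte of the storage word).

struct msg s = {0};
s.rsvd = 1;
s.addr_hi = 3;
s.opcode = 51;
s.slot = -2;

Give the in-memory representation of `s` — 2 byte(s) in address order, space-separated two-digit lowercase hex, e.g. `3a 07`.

5e 7e

rsvd:2 = 1 → 0x1 << 14 → word 0x4000
addr_hi:3 = 3 → 0x3 << 11 → word 0x5800
opcode:6 = 51 → 0x33 << 5 → word 0x5e60
slot:5 = -2 → 0x1e << 0 → word 0x5e7e
word = 0x5e7e → big-endian bytes:
  [0]=0x5e  [1]=0x7e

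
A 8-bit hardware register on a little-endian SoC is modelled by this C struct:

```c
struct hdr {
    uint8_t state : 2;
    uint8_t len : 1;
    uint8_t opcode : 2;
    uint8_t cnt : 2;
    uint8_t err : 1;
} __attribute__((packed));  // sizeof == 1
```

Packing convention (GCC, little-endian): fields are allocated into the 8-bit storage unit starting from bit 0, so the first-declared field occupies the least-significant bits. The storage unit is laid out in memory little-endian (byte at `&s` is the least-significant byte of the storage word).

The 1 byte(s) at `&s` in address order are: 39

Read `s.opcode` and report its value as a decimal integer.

3

[0]=0x39 (little-endian) → word 0x39
state:2 @ bit 0 → (0x39>>0)&0x3 = 0x1
len:1 @ bit 2 → (0x39>>2)&0x1 = 0x0
opcode:2 @ bit 3 → (0x39>>3)&0x3 = 0x3  ←
cnt:2 @ bit 5 → (0x39>>5)&0x3 = 0x1
err:1 @ bit 7 → (0x39>>7)&0x1 = 0x0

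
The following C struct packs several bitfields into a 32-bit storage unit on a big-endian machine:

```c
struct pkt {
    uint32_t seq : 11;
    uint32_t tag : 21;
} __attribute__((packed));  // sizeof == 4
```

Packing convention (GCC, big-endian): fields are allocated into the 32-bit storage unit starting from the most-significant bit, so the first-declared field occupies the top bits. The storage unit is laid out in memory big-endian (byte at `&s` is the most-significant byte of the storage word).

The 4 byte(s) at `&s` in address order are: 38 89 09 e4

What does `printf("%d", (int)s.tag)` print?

[0]=0x38 [1]=0x89 [2]=0x09 [3]=0xe4 (big-endian) → word 0x388909e4
seq [21+:11] = (word>>21) & 0x7ff = 452
tag [0+:21] = (word>>0) & 0x1fffff = 592356  ←

592356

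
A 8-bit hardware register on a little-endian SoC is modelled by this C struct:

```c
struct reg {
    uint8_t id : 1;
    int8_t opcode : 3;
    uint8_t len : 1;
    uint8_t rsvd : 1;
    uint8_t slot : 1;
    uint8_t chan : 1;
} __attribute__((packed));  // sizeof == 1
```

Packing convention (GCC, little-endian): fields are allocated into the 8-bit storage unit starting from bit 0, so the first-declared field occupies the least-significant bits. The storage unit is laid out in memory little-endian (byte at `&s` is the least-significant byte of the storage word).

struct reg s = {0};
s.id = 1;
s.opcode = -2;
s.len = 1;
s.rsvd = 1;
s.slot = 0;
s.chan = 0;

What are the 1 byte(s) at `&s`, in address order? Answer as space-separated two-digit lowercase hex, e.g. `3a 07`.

3d

id:1 = 1 → 0x1 << 0 → word 0x01
opcode:3 = -2 → 0x6 << 1 → word 0x0d
len:1 = 1 → 0x1 << 4 → word 0x1d
rsvd:1 = 1 → 0x1 << 5 → word 0x3d
slot:1 = 0 → 0x0 << 6 → word 0x3d
chan:1 = 0 → 0x0 << 7 → word 0x3d
word = 0x3d → little-endian bytes:
  [0]=0x3d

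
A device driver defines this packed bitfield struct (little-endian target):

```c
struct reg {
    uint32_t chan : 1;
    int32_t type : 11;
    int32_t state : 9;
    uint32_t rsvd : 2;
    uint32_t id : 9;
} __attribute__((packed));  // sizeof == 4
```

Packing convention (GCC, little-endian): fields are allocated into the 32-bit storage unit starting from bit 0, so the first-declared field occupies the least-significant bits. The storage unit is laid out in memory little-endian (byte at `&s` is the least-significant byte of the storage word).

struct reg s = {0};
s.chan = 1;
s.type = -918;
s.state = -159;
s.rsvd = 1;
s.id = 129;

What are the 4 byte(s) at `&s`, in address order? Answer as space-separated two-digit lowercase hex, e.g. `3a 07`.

chan:1 = 1 → 0x1 << 0 → word 0x00000001
type:11 = -918 → 0x46a << 1 → word 0x000008d5
state:9 = -159 → 0x161 << 12 → word 0x001618d5
rsvd:2 = 1 → 0x1 << 21 → word 0x003618d5
id:9 = 129 → 0x81 << 23 → word 0x40b618d5
word = 0x40b618d5 → little-endian bytes:
  [0]=0xd5  [1]=0x18  [2]=0xb6  [3]=0x40

d5 18 b6 40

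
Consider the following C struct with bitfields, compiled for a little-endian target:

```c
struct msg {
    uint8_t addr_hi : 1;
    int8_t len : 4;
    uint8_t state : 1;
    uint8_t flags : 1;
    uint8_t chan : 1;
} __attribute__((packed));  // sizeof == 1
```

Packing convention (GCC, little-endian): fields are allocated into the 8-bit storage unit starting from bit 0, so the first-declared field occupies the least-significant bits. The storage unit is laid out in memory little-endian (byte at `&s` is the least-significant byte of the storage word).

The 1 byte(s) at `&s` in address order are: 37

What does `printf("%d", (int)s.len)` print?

-5

[0]=0x37 (little-endian) → word 0x37
addr_hi:1 @ bit 0 → (0x37>>0)&0x1 = 0x1
len:4 @ bit 1 → (0x37>>1)&0xf = 0xb  ←
state:1 @ bit 5 → (0x37>>5)&0x1 = 0x1
flags:1 @ bit 6 → (0x37>>6)&0x1 = 0x0
chan:1 @ bit 7 → (0x37>>7)&0x1 = 0x0
len signed 4b, MSB=1: 11 - 16 = -5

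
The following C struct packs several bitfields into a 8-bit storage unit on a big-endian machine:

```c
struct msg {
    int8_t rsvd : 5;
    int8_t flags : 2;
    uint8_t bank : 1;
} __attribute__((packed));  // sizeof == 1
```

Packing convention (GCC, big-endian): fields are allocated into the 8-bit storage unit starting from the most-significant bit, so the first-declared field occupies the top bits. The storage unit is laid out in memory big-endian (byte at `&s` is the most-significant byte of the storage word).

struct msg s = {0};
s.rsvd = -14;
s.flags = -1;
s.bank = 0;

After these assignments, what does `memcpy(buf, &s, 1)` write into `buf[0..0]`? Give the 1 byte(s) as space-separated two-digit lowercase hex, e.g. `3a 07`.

96

rsvd (5b) val=-14 bits=0x12 at bit 3: 0x90
flags (2b) val=-1 bits=0x3 at bit 1: 0x96
bank (1b) val=0 bits=0x0 at bit 0: 0x96
word = 0x96 → big-endian bytes:
  [0]=0x96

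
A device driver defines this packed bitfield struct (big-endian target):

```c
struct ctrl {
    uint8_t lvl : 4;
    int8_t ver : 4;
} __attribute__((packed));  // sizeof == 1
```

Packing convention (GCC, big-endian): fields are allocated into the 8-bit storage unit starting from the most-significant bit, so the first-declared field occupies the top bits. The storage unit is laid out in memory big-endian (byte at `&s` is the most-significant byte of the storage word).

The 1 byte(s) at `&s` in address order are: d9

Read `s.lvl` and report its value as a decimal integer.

13

[0]=0xd9 (big-endian) → word 0xd9
lvl [4+:4] = (word>>4) & 0xf = 13  ←
ver [0+:4] = (word>>0) & 0xf = 9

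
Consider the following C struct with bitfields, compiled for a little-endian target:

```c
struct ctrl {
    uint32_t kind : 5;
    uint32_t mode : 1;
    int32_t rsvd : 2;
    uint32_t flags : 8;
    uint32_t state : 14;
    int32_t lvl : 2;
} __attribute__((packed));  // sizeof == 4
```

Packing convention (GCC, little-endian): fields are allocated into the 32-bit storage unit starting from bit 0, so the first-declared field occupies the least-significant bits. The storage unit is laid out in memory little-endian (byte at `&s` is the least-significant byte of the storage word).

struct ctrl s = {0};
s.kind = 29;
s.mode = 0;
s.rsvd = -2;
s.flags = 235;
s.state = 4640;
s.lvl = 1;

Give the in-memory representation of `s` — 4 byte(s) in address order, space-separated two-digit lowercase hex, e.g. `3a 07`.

9d eb 20 52

[0+:5] kind=29 & 0x1f = 0x1d; word=0x0000001d
[5+:1] mode=0 & 0x1 = 0x0; word=0x0000001d
[6+:2] rsvd=-2 & 0x3 = 0x2; word=0x0000009d
[8+:8] flags=235 & 0xff = 0xeb; word=0x0000eb9d
[16+:14] state=4640 & 0x3fff = 0x1220; word=0x1220eb9d
[30+:2] lvl=1 & 0x3 = 0x1; word=0x5220eb9d
word = 0x5220eb9d → little-endian bytes:
  [0]=0x9d  [1]=0xeb  [2]=0x20  [3]=0x52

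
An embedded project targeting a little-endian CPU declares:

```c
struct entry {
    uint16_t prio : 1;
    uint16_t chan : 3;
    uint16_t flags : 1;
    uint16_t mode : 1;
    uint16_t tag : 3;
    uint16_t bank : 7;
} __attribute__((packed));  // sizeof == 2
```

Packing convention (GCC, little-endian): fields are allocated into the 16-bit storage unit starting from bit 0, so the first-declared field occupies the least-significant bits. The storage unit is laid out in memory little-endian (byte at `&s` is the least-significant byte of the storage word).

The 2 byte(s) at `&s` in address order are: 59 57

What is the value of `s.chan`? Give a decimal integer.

[0]=0x59 [1]=0x57 (little-endian) → word 0x5759
prio:1 @ bit 0 → (0x5759>>0)&0x1 = 0x1
chan:3 @ bit 1 → (0x5759>>1)&0x7 = 0x4  ←
flags:1 @ bit 4 → (0x5759>>4)&0x1 = 0x1
mode:1 @ bit 5 → (0x5759>>5)&0x1 = 0x0
tag:3 @ bit 6 → (0x5759>>6)&0x7 = 0x5
bank:7 @ bit 9 → (0x5759>>9)&0x7f = 0x2b

4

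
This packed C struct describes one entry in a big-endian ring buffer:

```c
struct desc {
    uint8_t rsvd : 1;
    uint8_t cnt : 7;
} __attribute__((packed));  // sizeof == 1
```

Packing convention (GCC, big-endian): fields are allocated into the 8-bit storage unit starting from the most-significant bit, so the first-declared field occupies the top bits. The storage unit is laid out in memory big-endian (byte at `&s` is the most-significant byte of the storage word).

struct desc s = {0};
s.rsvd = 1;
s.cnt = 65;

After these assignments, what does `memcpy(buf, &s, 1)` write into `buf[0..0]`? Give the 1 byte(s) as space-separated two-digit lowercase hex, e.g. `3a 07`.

rsvd (1b) val=1 bits=0x1 at bit 7: 0x80
cnt (7b) val=65 bits=0x41 at bit 0: 0xc1
word = 0xc1 → big-endian bytes:
  [0]=0xc1

c1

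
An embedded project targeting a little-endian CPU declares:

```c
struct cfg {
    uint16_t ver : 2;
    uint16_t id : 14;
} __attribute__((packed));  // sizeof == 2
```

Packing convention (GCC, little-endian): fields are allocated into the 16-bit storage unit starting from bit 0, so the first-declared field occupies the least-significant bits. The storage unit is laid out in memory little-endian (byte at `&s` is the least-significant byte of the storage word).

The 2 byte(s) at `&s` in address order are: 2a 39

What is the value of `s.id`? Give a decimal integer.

3658

[0]=0x2a [1]=0x39 (little-endian) → word 0x392a
ver [0+:2] = (word>>0) & 0x3 = 2
id [2+:14] = (word>>2) & 0x3fff = 3658  ←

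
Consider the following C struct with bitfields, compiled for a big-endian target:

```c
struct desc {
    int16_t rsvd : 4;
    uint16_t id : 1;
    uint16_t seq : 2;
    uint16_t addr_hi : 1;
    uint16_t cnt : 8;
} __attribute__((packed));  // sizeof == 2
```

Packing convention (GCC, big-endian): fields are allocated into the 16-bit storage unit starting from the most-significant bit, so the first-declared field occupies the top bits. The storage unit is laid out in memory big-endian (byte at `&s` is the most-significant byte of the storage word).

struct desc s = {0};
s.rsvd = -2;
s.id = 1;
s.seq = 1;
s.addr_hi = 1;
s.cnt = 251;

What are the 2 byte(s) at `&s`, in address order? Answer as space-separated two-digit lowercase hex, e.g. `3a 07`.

rsvd:4 = -2 → 0xe << 12 → word 0xe000
id:1 = 1 → 0x1 << 11 → word 0xe800
seq:2 = 1 → 0x1 << 9 → word 0xea00
addr_hi:1 = 1 → 0x1 << 8 → word 0xeb00
cnt:8 = 251 → 0xfb << 0 → word 0xebfb
word = 0xebfb → big-endian bytes:
  [0]=0xeb  [1]=0xfb

eb fb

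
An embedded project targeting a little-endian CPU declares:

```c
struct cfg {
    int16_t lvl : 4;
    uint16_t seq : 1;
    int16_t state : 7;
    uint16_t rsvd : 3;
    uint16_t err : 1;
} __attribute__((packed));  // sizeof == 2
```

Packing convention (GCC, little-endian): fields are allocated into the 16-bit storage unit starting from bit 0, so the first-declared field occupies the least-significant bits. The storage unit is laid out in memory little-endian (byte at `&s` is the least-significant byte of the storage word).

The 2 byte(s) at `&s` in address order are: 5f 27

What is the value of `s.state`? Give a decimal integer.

[0]=0x5f [1]=0x27 (little-endian) → word 0x275f
lvl:4 @ bit 0 → (0x275f>>0)&0xf = 0xf
seq:1 @ bit 4 → (0x275f>>4)&0x1 = 0x1
state:7 @ bit 5 → (0x275f>>5)&0x7f = 0x3a  ←
rsvd:3 @ bit 12 → (0x275f>>12)&0x7 = 0x2
err:1 @ bit 15 → (0x275f>>15)&0x1 = 0x0
state signed 7b, MSB=0: value = 58

58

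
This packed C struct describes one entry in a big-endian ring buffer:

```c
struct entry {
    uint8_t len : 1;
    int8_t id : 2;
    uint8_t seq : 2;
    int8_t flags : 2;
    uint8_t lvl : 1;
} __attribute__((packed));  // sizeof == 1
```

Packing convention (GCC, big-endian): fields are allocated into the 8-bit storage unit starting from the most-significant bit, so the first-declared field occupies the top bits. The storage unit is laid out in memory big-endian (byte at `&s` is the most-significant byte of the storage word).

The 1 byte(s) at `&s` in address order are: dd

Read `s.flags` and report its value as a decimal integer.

-2

[0]=0xdd (big-endian) → word 0xdd
len:1 @ bit 7 → (0xdd>>7)&0x1 = 0x1
id:2 @ bit 5 → (0xdd>>5)&0x3 = 0x2
seq:2 @ bit 3 → (0xdd>>3)&0x3 = 0x3
flags:2 @ bit 1 → (0xdd>>1)&0x3 = 0x2  ←
lvl:1 @ bit 0 → (0xdd>>0)&0x1 = 0x1
flags signed 2b, MSB=1: 2 - 4 = -2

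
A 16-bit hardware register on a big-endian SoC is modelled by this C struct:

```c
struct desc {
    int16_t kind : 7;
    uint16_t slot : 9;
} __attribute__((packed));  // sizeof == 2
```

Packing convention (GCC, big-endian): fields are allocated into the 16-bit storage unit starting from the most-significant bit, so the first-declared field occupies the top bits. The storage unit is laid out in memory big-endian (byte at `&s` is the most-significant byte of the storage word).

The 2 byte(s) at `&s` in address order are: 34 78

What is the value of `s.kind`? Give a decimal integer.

[0]=0x34 [1]=0x78 (big-endian) → word 0x3478
kind:7 @ bit 9 → (0x3478>>9)&0x7f = 0x1a  ←
slot:9 @ bit 0 → (0x3478>>0)&0x1ff = 0x78
kind signed 7b, MSB=0: value = 26

26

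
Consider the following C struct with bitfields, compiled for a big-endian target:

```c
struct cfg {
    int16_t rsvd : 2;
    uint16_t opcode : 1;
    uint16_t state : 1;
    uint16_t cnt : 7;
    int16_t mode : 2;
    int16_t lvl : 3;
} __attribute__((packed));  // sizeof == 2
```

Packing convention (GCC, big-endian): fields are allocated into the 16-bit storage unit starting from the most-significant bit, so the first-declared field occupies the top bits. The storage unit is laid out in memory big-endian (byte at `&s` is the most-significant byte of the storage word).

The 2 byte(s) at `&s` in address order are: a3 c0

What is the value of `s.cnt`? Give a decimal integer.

[0]=0xa3 [1]=0xc0 (big-endian) → word 0xa3c0
rsvd:2 @ bit 14 → (0xa3c0>>14)&0x3 = 0x2
opcode:1 @ bit 13 → (0xa3c0>>13)&0x1 = 0x1
state:1 @ bit 12 → (0xa3c0>>12)&0x1 = 0x0
cnt:7 @ bit 5 → (0xa3c0>>5)&0x7f = 0x1e  ←
mode:2 @ bit 3 → (0xa3c0>>3)&0x3 = 0x0
lvl:3 @ bit 0 → (0xa3c0>>0)&0x7 = 0x0

30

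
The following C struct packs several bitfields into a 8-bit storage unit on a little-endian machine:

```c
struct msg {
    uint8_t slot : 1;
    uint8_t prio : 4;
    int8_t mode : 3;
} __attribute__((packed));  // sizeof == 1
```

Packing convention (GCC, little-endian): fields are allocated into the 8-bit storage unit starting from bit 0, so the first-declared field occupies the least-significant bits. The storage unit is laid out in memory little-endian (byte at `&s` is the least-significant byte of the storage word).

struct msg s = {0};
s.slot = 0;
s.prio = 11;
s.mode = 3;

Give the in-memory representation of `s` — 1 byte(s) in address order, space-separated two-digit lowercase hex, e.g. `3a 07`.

slot:1 = 0 → 0x0 << 0 → word 0x00
prio:4 = 11 → 0xb << 1 → word 0x16
mode:3 = 3 → 0x3 << 5 → word 0x76
word = 0x76 → little-endian bytes:
  [0]=0x76

76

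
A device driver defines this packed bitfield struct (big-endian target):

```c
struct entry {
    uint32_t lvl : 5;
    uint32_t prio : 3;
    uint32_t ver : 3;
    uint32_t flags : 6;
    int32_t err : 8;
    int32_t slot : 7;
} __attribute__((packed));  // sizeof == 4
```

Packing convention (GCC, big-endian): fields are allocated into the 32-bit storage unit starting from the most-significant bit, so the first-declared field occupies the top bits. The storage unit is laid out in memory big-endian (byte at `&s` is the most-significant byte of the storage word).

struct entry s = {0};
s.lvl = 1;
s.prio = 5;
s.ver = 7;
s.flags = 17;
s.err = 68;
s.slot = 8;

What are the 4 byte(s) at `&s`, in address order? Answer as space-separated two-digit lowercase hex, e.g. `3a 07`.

0d e8 a2 08

lvl:5 = 1 → 0x1 << 27 → word 0x08000000
prio:3 = 5 → 0x5 << 24 → word 0x0d000000
ver:3 = 7 → 0x7 << 21 → word 0x0de00000
flags:6 = 17 → 0x11 << 15 → word 0x0de88000
err:8 = 68 → 0x44 << 7 → word 0x0de8a200
slot:7 = 8 → 0x8 << 0 → word 0x0de8a208
word = 0x0de8a208 → big-endian bytes:
  [0]=0x0d  [1]=0xe8  [2]=0xa2  [3]=0x08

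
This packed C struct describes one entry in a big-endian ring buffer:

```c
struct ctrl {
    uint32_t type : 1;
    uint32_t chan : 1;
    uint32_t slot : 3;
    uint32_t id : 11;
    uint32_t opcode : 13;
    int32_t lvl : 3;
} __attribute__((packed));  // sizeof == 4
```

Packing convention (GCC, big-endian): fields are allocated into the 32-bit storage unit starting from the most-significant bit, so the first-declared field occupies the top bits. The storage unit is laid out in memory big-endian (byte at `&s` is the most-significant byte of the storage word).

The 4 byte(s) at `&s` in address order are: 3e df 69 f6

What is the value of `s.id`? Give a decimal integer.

[0]=0x3e [1]=0xdf [2]=0x69 [3]=0xf6 (big-endian) → word 0x3edf69f6
type [31+:1] = (word>>31) & 0x1 = 0
chan [30+:1] = (word>>30) & 0x1 = 0
slot [27+:3] = (word>>27) & 0x7 = 7
id [16+:11] = (word>>16) & 0x7ff = 1759  ←
opcode [3+:13] = (word>>3) & 0x1fff = 3390
lvl [0+:3] = (word>>0) & 0x7 = 6

1759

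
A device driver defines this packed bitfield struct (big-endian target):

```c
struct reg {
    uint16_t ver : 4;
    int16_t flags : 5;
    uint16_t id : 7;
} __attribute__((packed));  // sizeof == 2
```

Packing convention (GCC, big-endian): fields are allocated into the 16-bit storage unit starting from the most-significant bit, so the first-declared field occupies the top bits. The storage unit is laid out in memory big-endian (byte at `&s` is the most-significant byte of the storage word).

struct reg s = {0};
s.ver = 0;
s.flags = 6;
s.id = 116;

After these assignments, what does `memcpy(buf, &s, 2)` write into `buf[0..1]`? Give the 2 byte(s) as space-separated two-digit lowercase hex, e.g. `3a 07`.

03 74

[12+:4] ver=0 & 0xf = 0x0; word=0x0000
[7+:5] flags=6 & 0x1f = 0x6; word=0x0300
[0+:7] id=116 & 0x7f = 0x74; word=0x0374
word = 0x0374 → big-endian bytes:
  [0]=0x03  [1]=0x74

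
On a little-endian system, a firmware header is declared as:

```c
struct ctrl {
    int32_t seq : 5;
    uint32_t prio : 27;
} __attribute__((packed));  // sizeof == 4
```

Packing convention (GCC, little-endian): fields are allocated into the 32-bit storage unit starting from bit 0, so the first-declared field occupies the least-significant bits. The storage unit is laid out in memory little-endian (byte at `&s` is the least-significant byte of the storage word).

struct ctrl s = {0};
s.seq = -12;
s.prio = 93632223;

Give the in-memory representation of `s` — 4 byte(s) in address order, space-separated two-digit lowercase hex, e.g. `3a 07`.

seq:5 = -12 → 0x14 << 0 → word 0x00000014
prio:27 = 93632223 → 0x594b6df << 5 → word 0xb296dbf4
word = 0xb296dbf4 → little-endian bytes:
  [0]=0xf4  [1]=0xdb  [2]=0x96  [3]=0xb2

f4 db 96 b2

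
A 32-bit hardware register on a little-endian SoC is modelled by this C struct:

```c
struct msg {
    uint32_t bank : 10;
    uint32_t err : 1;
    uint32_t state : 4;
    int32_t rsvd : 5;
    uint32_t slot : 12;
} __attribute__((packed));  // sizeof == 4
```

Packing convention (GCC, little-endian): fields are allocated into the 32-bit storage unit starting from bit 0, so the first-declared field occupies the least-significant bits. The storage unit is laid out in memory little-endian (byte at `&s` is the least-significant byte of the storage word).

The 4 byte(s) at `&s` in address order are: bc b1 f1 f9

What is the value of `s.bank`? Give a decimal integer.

[0]=0xbc [1]=0xb1 [2]=0xf1 [3]=0xf9 (little-endian) → word 0xf9f1b1bc
bank:10 @ bit 0 → (0xf9f1b1bc>>0)&0x3ff = 0x1bc  ←
err:1 @ bit 10 → (0xf9f1b1bc>>10)&0x1 = 0x0
state:4 @ bit 11 → (0xf9f1b1bc>>11)&0xf = 0x6
rsvd:5 @ bit 15 → (0xf9f1b1bc>>15)&0x1f = 0x3
slot:12 @ bit 20 → (0xf9f1b1bc>>20)&0xfff = 0xf9f

444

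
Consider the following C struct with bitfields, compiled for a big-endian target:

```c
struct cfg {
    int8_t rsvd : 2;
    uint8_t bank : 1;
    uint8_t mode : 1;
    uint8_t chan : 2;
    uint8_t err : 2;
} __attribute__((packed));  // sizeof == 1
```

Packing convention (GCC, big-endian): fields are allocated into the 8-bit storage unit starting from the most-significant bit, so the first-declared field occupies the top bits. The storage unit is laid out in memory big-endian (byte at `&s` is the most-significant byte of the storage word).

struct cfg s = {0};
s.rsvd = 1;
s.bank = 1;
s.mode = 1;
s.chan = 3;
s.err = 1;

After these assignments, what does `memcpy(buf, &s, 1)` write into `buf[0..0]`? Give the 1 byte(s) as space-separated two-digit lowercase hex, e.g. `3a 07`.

7d

[6+:2] rsvd=1 & 0x3 = 0x1; word=0x40
[5+:1] bank=1 & 0x1 = 0x1; word=0x60
[4+:1] mode=1 & 0x1 = 0x1; word=0x70
[2+:2] chan=3 & 0x3 = 0x3; word=0x7c
[0+:2] err=1 & 0x3 = 0x1; word=0x7d
word = 0x7d → big-endian bytes:
  [0]=0x7d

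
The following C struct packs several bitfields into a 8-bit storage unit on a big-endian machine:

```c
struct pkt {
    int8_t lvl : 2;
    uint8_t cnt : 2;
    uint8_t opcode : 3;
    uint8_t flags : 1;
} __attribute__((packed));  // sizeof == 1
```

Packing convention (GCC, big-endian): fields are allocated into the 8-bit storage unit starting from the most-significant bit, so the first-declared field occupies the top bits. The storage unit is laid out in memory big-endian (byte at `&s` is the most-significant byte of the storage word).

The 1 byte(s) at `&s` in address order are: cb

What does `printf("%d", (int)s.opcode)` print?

[0]=0xcb (big-endian) → word 0xcb
lvl:2 @ bit 6 → (0xcb>>6)&0x3 = 0x3
cnt:2 @ bit 4 → (0xcb>>4)&0x3 = 0x0
opcode:3 @ bit 1 → (0xcb>>1)&0x7 = 0x5  ←
flags:1 @ bit 0 → (0xcb>>0)&0x1 = 0x1

5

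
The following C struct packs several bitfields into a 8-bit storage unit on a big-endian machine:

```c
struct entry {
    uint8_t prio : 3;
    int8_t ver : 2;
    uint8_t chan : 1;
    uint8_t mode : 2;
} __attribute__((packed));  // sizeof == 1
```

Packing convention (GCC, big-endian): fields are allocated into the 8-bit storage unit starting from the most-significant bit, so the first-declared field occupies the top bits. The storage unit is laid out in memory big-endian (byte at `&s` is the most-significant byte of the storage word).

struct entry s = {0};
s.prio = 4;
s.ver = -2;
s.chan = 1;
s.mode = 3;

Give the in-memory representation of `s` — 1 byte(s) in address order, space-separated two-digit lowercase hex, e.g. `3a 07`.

prio (3b) val=4 bits=0x4 at bit 5: 0x80
ver (2b) val=-2 bits=0x2 at bit 3: 0x90
chan (1b) val=1 bits=0x1 at bit 2: 0x94
mode (2b) val=3 bits=0x3 at bit 0: 0x97
word = 0x97 → big-endian bytes:
  [0]=0x97

97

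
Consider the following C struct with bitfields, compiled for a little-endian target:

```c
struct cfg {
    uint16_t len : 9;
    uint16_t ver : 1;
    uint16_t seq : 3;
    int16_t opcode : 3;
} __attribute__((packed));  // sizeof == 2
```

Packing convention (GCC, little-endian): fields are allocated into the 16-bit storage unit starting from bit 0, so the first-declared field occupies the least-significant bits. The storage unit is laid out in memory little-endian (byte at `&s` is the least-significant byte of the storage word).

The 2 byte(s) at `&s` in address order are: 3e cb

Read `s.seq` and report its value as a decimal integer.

[0]=0x3e [1]=0xcb (little-endian) → word 0xcb3e
len:9 @ bit 0 → (0xcb3e>>0)&0x1ff = 0x13e
ver:1 @ bit 9 → (0xcb3e>>9)&0x1 = 0x1
seq:3 @ bit 10 → (0xcb3e>>10)&0x7 = 0x2  ←
opcode:3 @ bit 13 → (0xcb3e>>13)&0x7 = 0x6

2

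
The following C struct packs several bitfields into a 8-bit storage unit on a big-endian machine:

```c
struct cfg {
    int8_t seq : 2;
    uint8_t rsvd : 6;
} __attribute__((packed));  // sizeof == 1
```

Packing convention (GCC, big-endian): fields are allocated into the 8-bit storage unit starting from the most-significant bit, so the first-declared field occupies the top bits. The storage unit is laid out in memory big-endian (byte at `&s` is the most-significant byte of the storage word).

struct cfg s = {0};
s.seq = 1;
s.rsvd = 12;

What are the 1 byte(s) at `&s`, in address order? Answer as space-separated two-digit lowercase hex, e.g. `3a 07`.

[6+:2] seq=1 & 0x3 = 0x1; word=0x40
[0+:6] rsvd=12 & 0x3f = 0xc; word=0x4c
word = 0x4c → big-endian bytes:
  [0]=0x4c

4c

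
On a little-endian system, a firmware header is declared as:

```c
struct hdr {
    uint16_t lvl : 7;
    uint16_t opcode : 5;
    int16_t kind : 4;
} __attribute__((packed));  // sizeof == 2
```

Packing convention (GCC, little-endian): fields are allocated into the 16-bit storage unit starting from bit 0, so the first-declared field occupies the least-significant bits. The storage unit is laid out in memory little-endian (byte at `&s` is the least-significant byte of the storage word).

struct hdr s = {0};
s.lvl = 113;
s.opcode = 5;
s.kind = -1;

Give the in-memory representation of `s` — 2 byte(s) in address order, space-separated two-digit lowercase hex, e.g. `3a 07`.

f1 f2

lvl (7b) val=113 bits=0x71 at bit 0: 0x0071
opcode (5b) val=5 bits=0x5 at bit 7: 0x02f1
kind (4b) val=-1 bits=0xf at bit 12: 0xf2f1
word = 0xf2f1 → little-endian bytes:
  [0]=0xf1  [1]=0xf2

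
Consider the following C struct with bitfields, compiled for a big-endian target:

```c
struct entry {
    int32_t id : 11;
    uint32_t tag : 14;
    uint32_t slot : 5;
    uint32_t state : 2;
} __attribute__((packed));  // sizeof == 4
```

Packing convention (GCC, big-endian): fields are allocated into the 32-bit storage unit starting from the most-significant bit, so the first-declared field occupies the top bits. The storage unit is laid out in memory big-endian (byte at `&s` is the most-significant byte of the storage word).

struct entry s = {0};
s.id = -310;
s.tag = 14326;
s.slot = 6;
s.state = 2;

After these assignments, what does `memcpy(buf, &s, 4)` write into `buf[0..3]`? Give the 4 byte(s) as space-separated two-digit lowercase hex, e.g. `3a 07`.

d9 5b fb 1a

[21+:11] id=-310 & 0x7ff = 0x6ca; word=0xd9400000
[7+:14] tag=14326 & 0x3fff = 0x37f6; word=0xd95bfb00
[2+:5] slot=6 & 0x1f = 0x6; word=0xd95bfb18
[0+:2] state=2 & 0x3 = 0x2; word=0xd95bfb1a
word = 0xd95bfb1a → big-endian bytes:
  [0]=0xd9  [1]=0x5b  [2]=0xfb  [3]=0x1a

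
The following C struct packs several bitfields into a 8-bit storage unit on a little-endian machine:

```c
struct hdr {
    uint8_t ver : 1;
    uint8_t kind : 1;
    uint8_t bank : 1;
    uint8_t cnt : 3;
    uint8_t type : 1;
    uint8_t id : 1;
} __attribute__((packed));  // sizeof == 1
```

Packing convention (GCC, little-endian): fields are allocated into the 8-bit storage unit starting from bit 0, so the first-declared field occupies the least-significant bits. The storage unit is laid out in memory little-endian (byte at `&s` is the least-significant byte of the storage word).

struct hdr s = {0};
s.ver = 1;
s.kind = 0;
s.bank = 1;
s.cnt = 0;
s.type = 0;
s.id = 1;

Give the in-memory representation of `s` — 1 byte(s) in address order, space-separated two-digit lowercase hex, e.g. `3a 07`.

ver:1 = 1 → 0x1 << 0 → word 0x01
kind:1 = 0 → 0x0 << 1 → word 0x01
bank:1 = 1 → 0x1 << 2 → word 0x05
cnt:3 = 0 → 0x0 << 3 → word 0x05
type:1 = 0 → 0x0 << 6 → word 0x05
id:1 = 1 → 0x1 << 7 → word 0x85
word = 0x85 → little-endian bytes:
  [0]=0x85

85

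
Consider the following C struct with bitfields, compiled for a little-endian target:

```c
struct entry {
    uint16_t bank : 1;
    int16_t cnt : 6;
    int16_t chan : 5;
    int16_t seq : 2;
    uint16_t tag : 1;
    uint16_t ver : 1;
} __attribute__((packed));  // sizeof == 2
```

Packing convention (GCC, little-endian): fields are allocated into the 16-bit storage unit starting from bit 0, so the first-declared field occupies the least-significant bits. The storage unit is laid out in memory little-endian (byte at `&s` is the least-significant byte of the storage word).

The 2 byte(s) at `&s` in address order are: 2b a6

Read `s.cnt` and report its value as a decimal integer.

21

[0]=0x2b [1]=0xa6 (little-endian) → word 0xa62b
bank [0+:1] = (word>>0) & 0x1 = 1
cnt [1+:6] = (word>>1) & 0x3f = 21  ←
chan [7+:5] = (word>>7) & 0x1f = 12
seq [12+:2] = (word>>12) & 0x3 = 2
tag [14+:1] = (word>>14) & 0x1 = 0
ver [15+:1] = (word>>15) & 0x1 = 1
cnt signed 6b, MSB=0: value = 21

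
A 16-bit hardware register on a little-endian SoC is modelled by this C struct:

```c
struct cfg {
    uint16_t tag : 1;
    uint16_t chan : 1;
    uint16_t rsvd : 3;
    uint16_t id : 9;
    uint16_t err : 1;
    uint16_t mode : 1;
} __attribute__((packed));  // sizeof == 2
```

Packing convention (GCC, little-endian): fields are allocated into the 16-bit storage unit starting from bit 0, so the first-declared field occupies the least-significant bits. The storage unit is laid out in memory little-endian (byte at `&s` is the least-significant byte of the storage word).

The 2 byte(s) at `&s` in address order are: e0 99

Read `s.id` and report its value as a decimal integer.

207

[0]=0xe0 [1]=0x99 (little-endian) → word 0x99e0
tag:1 @ bit 0 → (0x99e0>>0)&0x1 = 0x0
chan:1 @ bit 1 → (0x99e0>>1)&0x1 = 0x0
rsvd:3 @ bit 2 → (0x99e0>>2)&0x7 = 0x0
id:9 @ bit 5 → (0x99e0>>5)&0x1ff = 0xcf  ←
err:1 @ bit 14 → (0x99e0>>14)&0x1 = 0x0
mode:1 @ bit 15 → (0x99e0>>15)&0x1 = 0x1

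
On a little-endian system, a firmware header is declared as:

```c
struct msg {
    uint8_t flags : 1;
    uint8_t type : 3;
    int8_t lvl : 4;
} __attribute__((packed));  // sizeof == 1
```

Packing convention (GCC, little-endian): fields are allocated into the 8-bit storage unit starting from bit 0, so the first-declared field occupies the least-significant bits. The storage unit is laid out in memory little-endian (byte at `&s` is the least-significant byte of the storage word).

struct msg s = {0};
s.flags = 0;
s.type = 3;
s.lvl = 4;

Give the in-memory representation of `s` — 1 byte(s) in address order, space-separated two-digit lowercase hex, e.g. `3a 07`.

46

[0+:1] flags=0 & 0x1 = 0x0; word=0x00
[1+:3] type=3 & 0x7 = 0x3; word=0x06
[4+:4] lvl=4 & 0xf = 0x4; word=0x46
word = 0x46 → little-endian bytes:
  [0]=0x46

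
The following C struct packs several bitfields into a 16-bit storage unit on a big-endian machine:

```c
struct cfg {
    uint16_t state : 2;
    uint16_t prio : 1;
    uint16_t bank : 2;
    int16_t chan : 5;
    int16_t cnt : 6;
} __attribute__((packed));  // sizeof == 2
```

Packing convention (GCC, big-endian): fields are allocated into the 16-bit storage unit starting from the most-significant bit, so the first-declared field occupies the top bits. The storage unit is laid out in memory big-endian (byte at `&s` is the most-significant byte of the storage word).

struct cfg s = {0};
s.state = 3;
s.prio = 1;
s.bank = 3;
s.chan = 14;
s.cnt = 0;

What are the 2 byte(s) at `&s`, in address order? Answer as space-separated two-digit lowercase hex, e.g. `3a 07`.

fb 80

[14+:2] state=3 & 0x3 = 0x3; word=0xc000
[13+:1] prio=1 & 0x1 = 0x1; word=0xe000
[11+:2] bank=3 & 0x3 = 0x3; word=0xf800
[6+:5] chan=14 & 0x1f = 0xe; word=0xfb80
[0+:6] cnt=0 & 0x3f = 0x0; word=0xfb80
word = 0xfb80 → big-endian bytes:
  [0]=0xfb  [1]=0x80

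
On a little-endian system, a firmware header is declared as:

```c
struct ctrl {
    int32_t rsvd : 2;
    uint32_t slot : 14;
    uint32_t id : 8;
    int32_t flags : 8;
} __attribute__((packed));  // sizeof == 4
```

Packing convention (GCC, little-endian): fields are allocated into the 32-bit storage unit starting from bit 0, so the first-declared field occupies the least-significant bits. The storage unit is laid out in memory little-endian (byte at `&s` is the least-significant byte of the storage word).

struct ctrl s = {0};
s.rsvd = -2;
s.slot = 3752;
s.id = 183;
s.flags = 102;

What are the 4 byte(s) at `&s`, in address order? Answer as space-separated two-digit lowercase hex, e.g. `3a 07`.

a2 3a b7 66

[0+:2] rsvd=-2 & 0x3 = 0x2; word=0x00000002
[2+:14] slot=3752 & 0x3fff = 0xea8; word=0x00003aa2
[16+:8] id=183 & 0xff = 0xb7; word=0x00b73aa2
[24+:8] flags=102 & 0xff = 0x66; word=0x66b73aa2
word = 0x66b73aa2 → little-endian bytes:
  [0]=0xa2  [1]=0x3a  [2]=0xb7  [3]=0x66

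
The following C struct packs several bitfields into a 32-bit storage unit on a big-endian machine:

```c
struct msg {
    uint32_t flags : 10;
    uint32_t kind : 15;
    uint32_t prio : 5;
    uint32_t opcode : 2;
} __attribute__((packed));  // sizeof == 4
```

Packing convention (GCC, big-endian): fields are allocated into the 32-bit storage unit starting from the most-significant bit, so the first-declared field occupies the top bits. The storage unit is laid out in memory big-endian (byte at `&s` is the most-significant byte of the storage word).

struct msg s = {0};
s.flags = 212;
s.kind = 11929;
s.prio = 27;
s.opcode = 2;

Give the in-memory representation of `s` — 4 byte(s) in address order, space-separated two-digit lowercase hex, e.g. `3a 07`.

35 17 4c ee

flags (10b) val=212 bits=0xd4 at bit 22: 0x35000000
kind (15b) val=11929 bits=0x2e99 at bit 7: 0x35174c80
prio (5b) val=27 bits=0x1b at bit 2: 0x35174cec
opcode (2b) val=2 bits=0x2 at bit 0: 0x35174cee
word = 0x35174cee → big-endian bytes:
  [0]=0x35  [1]=0x17  [2]=0x4c  [3]=0xee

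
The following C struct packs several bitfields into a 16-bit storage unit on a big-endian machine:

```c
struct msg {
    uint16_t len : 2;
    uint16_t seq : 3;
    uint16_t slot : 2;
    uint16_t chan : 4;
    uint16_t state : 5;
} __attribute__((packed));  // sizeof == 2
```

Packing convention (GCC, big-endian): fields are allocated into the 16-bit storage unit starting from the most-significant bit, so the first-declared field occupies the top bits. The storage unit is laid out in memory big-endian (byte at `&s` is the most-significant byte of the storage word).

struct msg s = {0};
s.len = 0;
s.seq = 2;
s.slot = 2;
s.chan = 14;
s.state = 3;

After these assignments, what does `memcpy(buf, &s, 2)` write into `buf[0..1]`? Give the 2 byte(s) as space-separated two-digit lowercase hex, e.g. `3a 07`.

15 c3

len (2b) val=0 bits=0x0 at bit 14: 0x0000
seq (3b) val=2 bits=0x2 at bit 11: 0x1000
slot (2b) val=2 bits=0x2 at bit 9: 0x1400
chan (4b) val=14 bits=0xe at bit 5: 0x15c0
state (5b) val=3 bits=0x3 at bit 0: 0x15c3
word = 0x15c3 → big-endian bytes:
  [0]=0x15  [1]=0xc3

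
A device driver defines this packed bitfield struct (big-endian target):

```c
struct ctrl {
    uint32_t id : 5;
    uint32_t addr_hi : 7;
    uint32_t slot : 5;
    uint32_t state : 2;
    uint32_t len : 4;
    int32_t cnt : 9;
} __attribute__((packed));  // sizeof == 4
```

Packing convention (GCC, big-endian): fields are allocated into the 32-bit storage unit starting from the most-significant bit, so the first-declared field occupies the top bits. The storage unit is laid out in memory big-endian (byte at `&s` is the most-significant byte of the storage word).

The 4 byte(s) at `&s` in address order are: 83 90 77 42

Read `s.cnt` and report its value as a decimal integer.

-190

[0]=0x83 [1]=0x90 [2]=0x77 [3]=0x42 (big-endian) → word 0x83907742
id [27+:5] = (word>>27) & 0x1f = 16
addr_hi [20+:7] = (word>>20) & 0x7f = 57
slot [15+:5] = (word>>15) & 0x1f = 0
state [13+:2] = (word>>13) & 0x3 = 3
len [9+:4] = (word>>9) & 0xf = 11
cnt [0+:9] = (word>>0) & 0x1ff = 322  ←
cnt signed 9b, MSB=1: 322 - 512 = -190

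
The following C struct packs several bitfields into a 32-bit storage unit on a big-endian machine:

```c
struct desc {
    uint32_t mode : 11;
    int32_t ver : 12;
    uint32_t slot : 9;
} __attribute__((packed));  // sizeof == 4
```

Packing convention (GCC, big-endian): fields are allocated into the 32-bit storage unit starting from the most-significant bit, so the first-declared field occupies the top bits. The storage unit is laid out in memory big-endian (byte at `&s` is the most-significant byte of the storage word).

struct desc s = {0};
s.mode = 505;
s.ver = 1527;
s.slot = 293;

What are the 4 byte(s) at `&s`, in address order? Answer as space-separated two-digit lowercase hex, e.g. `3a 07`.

3f 2b ef 25

mode:11 = 505 → 0x1f9 << 21 → word 0x3f200000
ver:12 = 1527 → 0x5f7 << 9 → word 0x3f2bee00
slot:9 = 293 → 0x125 << 0 → word 0x3f2bef25
word = 0x3f2bef25 → big-endian bytes:
  [0]=0x3f  [1]=0x2b  [2]=0xef  [3]=0x25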